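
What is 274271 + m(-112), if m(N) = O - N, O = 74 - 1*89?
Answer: 274368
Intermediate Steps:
O = -15 (O = 74 - 89 = -15)
m(N) = -15 - N
274271 + m(-112) = 274271 + (-15 - 1*(-112)) = 274271 + (-15 + 112) = 274271 + 97 = 274368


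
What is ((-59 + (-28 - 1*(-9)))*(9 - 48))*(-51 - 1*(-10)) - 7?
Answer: -124729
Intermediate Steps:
((-59 + (-28 - 1*(-9)))*(9 - 48))*(-51 - 1*(-10)) - 7 = ((-59 + (-28 + 9))*(-39))*(-51 + 10) - 7 = ((-59 - 19)*(-39))*(-41) - 7 = -78*(-39)*(-41) - 7 = 3042*(-41) - 7 = -124722 - 7 = -124729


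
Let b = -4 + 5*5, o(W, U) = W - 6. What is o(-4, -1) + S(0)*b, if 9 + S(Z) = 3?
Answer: -136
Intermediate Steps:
S(Z) = -6 (S(Z) = -9 + 3 = -6)
o(W, U) = -6 + W
b = 21 (b = -4 + 25 = 21)
o(-4, -1) + S(0)*b = (-6 - 4) - 6*21 = -10 - 126 = -136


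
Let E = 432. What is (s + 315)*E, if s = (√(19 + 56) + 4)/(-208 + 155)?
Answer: 7210512/53 - 2160*√3/53 ≈ 1.3598e+5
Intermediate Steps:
s = -4/53 - 5*√3/53 (s = (√75 + 4)/(-53) = (5*√3 + 4)*(-1/53) = (4 + 5*√3)*(-1/53) = -4/53 - 5*√3/53 ≈ -0.23887)
(s + 315)*E = ((-4/53 - 5*√3/53) + 315)*432 = (16691/53 - 5*√3/53)*432 = 7210512/53 - 2160*√3/53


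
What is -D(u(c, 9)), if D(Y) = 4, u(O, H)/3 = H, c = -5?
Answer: -4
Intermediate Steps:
u(O, H) = 3*H
-D(u(c, 9)) = -1*4 = -4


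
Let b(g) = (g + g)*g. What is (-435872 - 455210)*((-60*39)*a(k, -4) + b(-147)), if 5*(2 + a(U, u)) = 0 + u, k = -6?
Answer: -44349151140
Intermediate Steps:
a(U, u) = -2 + u/5 (a(U, u) = -2 + (0 + u)/5 = -2 + u/5)
b(g) = 2*g² (b(g) = (2*g)*g = 2*g²)
(-435872 - 455210)*((-60*39)*a(k, -4) + b(-147)) = (-435872 - 455210)*((-60*39)*(-2 + (⅕)*(-4)) + 2*(-147)²) = -891082*(-2340*(-2 - ⅘) + 2*21609) = -891082*(-2340*(-14/5) + 43218) = -891082*(6552 + 43218) = -891082*49770 = -44349151140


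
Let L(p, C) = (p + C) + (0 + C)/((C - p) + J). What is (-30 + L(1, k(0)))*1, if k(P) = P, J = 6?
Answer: -29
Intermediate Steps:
L(p, C) = C + p + C/(6 + C - p) (L(p, C) = (p + C) + (0 + C)/((C - p) + 6) = (C + p) + C/(6 + C - p) = C + p + C/(6 + C - p))
(-30 + L(1, k(0)))*1 = (-30 + (0**2 - 1*1**2 + 6*1 + 7*0)/(6 + 0 - 1*1))*1 = (-30 + (0 - 1*1 + 6 + 0)/(6 + 0 - 1))*1 = (-30 + (0 - 1 + 6 + 0)/5)*1 = (-30 + (1/5)*5)*1 = (-30 + 1)*1 = -29*1 = -29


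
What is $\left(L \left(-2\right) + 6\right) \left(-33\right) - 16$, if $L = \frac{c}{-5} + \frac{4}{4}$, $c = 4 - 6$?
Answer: $- \frac{608}{5} \approx -121.6$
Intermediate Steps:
$c = -2$ ($c = 4 - 6 = -2$)
$L = \frac{7}{5}$ ($L = - \frac{2}{-5} + \frac{4}{4} = \left(-2\right) \left(- \frac{1}{5}\right) + 4 \cdot \frac{1}{4} = \frac{2}{5} + 1 = \frac{7}{5} \approx 1.4$)
$\left(L \left(-2\right) + 6\right) \left(-33\right) - 16 = \left(\frac{7}{5} \left(-2\right) + 6\right) \left(-33\right) - 16 = \left(- \frac{14}{5} + 6\right) \left(-33\right) - 16 = \frac{16}{5} \left(-33\right) - 16 = - \frac{528}{5} - 16 = - \frac{608}{5}$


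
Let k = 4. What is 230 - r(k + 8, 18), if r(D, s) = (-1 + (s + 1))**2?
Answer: -94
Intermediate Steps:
r(D, s) = s**2 (r(D, s) = (-1 + (1 + s))**2 = s**2)
230 - r(k + 8, 18) = 230 - 1*18**2 = 230 - 1*324 = 230 - 324 = -94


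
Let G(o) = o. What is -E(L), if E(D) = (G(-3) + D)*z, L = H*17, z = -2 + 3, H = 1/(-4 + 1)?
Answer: 26/3 ≈ 8.6667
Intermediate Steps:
H = -⅓ (H = 1/(-3) = -⅓ ≈ -0.33333)
z = 1
L = -17/3 (L = -⅓*17 = -17/3 ≈ -5.6667)
E(D) = -3 + D (E(D) = (-3 + D)*1 = -3 + D)
-E(L) = -(-3 - 17/3) = -1*(-26/3) = 26/3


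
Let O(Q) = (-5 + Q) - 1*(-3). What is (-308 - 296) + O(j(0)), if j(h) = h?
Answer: -606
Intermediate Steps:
O(Q) = -2 + Q (O(Q) = (-5 + Q) + 3 = -2 + Q)
(-308 - 296) + O(j(0)) = (-308 - 296) + (-2 + 0) = -604 - 2 = -606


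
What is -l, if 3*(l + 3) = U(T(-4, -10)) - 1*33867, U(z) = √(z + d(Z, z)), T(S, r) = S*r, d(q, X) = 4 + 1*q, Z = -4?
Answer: 11292 - 2*√10/3 ≈ 11290.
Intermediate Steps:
d(q, X) = 4 + q
U(z) = √z (U(z) = √(z + (4 - 4)) = √(z + 0) = √z)
l = -11292 + 2*√10/3 (l = -3 + (√(-4*(-10)) - 1*33867)/3 = -3 + (√40 - 33867)/3 = -3 + (2*√10 - 33867)/3 = -3 + (-33867 + 2*√10)/3 = -3 + (-11289 + 2*√10/3) = -11292 + 2*√10/3 ≈ -11290.)
-l = -(-11292 + 2*√10/3) = 11292 - 2*√10/3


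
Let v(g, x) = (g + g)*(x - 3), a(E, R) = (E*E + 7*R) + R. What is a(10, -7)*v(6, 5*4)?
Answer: 8976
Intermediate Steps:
a(E, R) = E² + 8*R (a(E, R) = (E² + 7*R) + R = E² + 8*R)
v(g, x) = 2*g*(-3 + x) (v(g, x) = (2*g)*(-3 + x) = 2*g*(-3 + x))
a(10, -7)*v(6, 5*4) = (10² + 8*(-7))*(2*6*(-3 + 5*4)) = (100 - 56)*(2*6*(-3 + 20)) = 44*(2*6*17) = 44*204 = 8976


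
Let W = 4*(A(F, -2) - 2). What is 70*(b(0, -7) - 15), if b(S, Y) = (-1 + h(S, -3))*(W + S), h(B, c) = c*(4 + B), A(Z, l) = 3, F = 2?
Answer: -4690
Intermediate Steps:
W = 4 (W = 4*(3 - 2) = 4*1 = 4)
b(S, Y) = (-13 - 3*S)*(4 + S) (b(S, Y) = (-1 - 3*(4 + S))*(4 + S) = (-1 + (-12 - 3*S))*(4 + S) = (-13 - 3*S)*(4 + S))
70*(b(0, -7) - 15) = 70*((-52 - 25*0 - 3*0**2) - 15) = 70*((-52 + 0 - 3*0) - 15) = 70*((-52 + 0 + 0) - 15) = 70*(-52 - 15) = 70*(-67) = -4690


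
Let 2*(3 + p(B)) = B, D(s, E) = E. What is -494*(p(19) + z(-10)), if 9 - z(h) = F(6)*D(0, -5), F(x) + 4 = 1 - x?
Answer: 14573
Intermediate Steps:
F(x) = -3 - x (F(x) = -4 + (1 - x) = -3 - x)
p(B) = -3 + B/2
z(h) = -36 (z(h) = 9 - (-3 - 1*6)*(-5) = 9 - (-3 - 6)*(-5) = 9 - (-9)*(-5) = 9 - 1*45 = 9 - 45 = -36)
-494*(p(19) + z(-10)) = -494*((-3 + (½)*19) - 36) = -494*((-3 + 19/2) - 36) = -494*(13/2 - 36) = -494*(-59/2) = 14573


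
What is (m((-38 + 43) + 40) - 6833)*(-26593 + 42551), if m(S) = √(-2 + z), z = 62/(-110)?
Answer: -109041014 + 15958*I*√7755/55 ≈ -1.0904e+8 + 25551.0*I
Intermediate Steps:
z = -31/55 (z = 62*(-1/110) = -31/55 ≈ -0.56364)
m(S) = I*√7755/55 (m(S) = √(-2 - 31/55) = √(-141/55) = I*√7755/55)
(m((-38 + 43) + 40) - 6833)*(-26593 + 42551) = (I*√7755/55 - 6833)*(-26593 + 42551) = (-6833 + I*√7755/55)*15958 = -109041014 + 15958*I*√7755/55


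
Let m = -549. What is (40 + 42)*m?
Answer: -45018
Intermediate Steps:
(40 + 42)*m = (40 + 42)*(-549) = 82*(-549) = -45018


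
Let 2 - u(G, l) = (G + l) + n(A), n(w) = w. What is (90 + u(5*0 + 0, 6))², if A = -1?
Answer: 7569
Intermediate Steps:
u(G, l) = 3 - G - l (u(G, l) = 2 - ((G + l) - 1) = 2 - (-1 + G + l) = 2 + (1 - G - l) = 3 - G - l)
(90 + u(5*0 + 0, 6))² = (90 + (3 - (5*0 + 0) - 1*6))² = (90 + (3 - (0 + 0) - 6))² = (90 + (3 - 1*0 - 6))² = (90 + (3 + 0 - 6))² = (90 - 3)² = 87² = 7569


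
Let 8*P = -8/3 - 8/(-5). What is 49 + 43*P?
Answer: 649/15 ≈ 43.267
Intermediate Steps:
P = -2/15 (P = (-8/3 - 8/(-5))/8 = (-8*⅓ - 8*(-⅕))/8 = (-8/3 + 8/5)/8 = (⅛)*(-16/15) = -2/15 ≈ -0.13333)
49 + 43*P = 49 + 43*(-2/15) = 49 - 86/15 = 649/15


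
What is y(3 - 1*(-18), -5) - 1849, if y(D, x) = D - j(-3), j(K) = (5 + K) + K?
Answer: -1827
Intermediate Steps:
j(K) = 5 + 2*K
y(D, x) = 1 + D (y(D, x) = D - (5 + 2*(-3)) = D - (5 - 6) = D - 1*(-1) = D + 1 = 1 + D)
y(3 - 1*(-18), -5) - 1849 = (1 + (3 - 1*(-18))) - 1849 = (1 + (3 + 18)) - 1849 = (1 + 21) - 1849 = 22 - 1849 = -1827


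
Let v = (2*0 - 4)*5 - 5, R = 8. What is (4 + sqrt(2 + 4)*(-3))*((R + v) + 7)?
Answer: -40 + 30*sqrt(6) ≈ 33.485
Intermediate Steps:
v = -25 (v = (0 - 4)*5 - 5 = -4*5 - 5 = -20 - 5 = -25)
(4 + sqrt(2 + 4)*(-3))*((R + v) + 7) = (4 + sqrt(2 + 4)*(-3))*((8 - 25) + 7) = (4 + sqrt(6)*(-3))*(-17 + 7) = (4 - 3*sqrt(6))*(-10) = -40 + 30*sqrt(6)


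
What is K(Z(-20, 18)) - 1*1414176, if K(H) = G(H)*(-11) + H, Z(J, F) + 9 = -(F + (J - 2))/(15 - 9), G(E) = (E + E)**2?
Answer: -12755159/9 ≈ -1.4172e+6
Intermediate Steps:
G(E) = 4*E**2 (G(E) = (2*E)**2 = 4*E**2)
Z(J, F) = -26/3 - F/6 - J/6 (Z(J, F) = -9 - (F + (J - 2))/(15 - 9) = -9 - (F + (-2 + J))/6 = -9 - (-2 + F + J)/6 = -9 - (-1/3 + F/6 + J/6) = -9 + (1/3 - F/6 - J/6) = -26/3 - F/6 - J/6)
K(H) = H - 44*H**2 (K(H) = (4*H**2)*(-11) + H = -44*H**2 + H = H - 44*H**2)
K(Z(-20, 18)) - 1*1414176 = (-26/3 - 1/6*18 - 1/6*(-20))*(1 - 44*(-26/3 - 1/6*18 - 1/6*(-20))) - 1*1414176 = (-26/3 - 3 + 10/3)*(1 - 44*(-26/3 - 3 + 10/3)) - 1414176 = -25*(1 - 44*(-25/3))/3 - 1414176 = -25*(1 + 1100/3)/3 - 1414176 = -25/3*1103/3 - 1414176 = -27575/9 - 1414176 = -12755159/9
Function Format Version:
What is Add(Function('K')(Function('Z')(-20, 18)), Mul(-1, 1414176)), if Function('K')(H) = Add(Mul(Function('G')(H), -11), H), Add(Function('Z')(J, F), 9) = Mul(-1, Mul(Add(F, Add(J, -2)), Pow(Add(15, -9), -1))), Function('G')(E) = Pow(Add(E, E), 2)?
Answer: Rational(-12755159, 9) ≈ -1.4172e+6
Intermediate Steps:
Function('G')(E) = Mul(4, Pow(E, 2)) (Function('G')(E) = Pow(Mul(2, E), 2) = Mul(4, Pow(E, 2)))
Function('Z')(J, F) = Add(Rational(-26, 3), Mul(Rational(-1, 6), F), Mul(Rational(-1, 6), J)) (Function('Z')(J, F) = Add(-9, Mul(-1, Mul(Add(F, Add(J, -2)), Pow(Add(15, -9), -1)))) = Add(-9, Mul(-1, Mul(Add(F, Add(-2, J)), Pow(6, -1)))) = Add(-9, Mul(-1, Mul(Add(-2, F, J), Rational(1, 6)))) = Add(-9, Mul(-1, Add(Rational(-1, 3), Mul(Rational(1, 6), F), Mul(Rational(1, 6), J)))) = Add(-9, Add(Rational(1, 3), Mul(Rational(-1, 6), F), Mul(Rational(-1, 6), J))) = Add(Rational(-26, 3), Mul(Rational(-1, 6), F), Mul(Rational(-1, 6), J)))
Function('K')(H) = Add(H, Mul(-44, Pow(H, 2))) (Function('K')(H) = Add(Mul(Mul(4, Pow(H, 2)), -11), H) = Add(Mul(-44, Pow(H, 2)), H) = Add(H, Mul(-44, Pow(H, 2))))
Add(Function('K')(Function('Z')(-20, 18)), Mul(-1, 1414176)) = Add(Mul(Add(Rational(-26, 3), Mul(Rational(-1, 6), 18), Mul(Rational(-1, 6), -20)), Add(1, Mul(-44, Add(Rational(-26, 3), Mul(Rational(-1, 6), 18), Mul(Rational(-1, 6), -20))))), Mul(-1, 1414176)) = Add(Mul(Add(Rational(-26, 3), -3, Rational(10, 3)), Add(1, Mul(-44, Add(Rational(-26, 3), -3, Rational(10, 3))))), -1414176) = Add(Mul(Rational(-25, 3), Add(1, Mul(-44, Rational(-25, 3)))), -1414176) = Add(Mul(Rational(-25, 3), Add(1, Rational(1100, 3))), -1414176) = Add(Mul(Rational(-25, 3), Rational(1103, 3)), -1414176) = Add(Rational(-27575, 9), -1414176) = Rational(-12755159, 9)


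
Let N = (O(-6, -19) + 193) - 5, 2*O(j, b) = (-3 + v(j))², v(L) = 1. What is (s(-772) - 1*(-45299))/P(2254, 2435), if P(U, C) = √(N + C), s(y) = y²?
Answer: 213761*√105/175 ≈ 12517.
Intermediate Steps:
O(j, b) = 2 (O(j, b) = (-3 + 1)²/2 = (½)*(-2)² = (½)*4 = 2)
N = 190 (N = (2 + 193) - 5 = 195 - 5 = 190)
P(U, C) = √(190 + C)
(s(-772) - 1*(-45299))/P(2254, 2435) = ((-772)² - 1*(-45299))/(√(190 + 2435)) = (595984 + 45299)/(√2625) = 641283/((5*√105)) = 641283*(√105/525) = 213761*√105/175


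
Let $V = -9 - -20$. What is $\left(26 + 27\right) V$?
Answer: $583$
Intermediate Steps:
$V = 11$ ($V = -9 + 20 = 11$)
$\left(26 + 27\right) V = \left(26 + 27\right) 11 = 53 \cdot 11 = 583$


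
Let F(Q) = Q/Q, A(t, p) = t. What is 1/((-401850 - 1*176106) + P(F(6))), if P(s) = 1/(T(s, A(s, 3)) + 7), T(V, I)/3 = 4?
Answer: -19/10981163 ≈ -1.7302e-6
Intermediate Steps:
F(Q) = 1
T(V, I) = 12 (T(V, I) = 3*4 = 12)
P(s) = 1/19 (P(s) = 1/(12 + 7) = 1/19)
1/((-401850 - 1*176106) + P(F(6))) = 1/((-401850 - 1*176106) + 1/19) = 1/((-401850 - 176106) + 1/19) = 1/(-577956 + 1/19) = 1/(-10981163/19) = -19/10981163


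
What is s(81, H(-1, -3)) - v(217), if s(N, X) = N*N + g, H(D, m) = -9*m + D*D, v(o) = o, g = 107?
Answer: 6451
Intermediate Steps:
H(D, m) = D² - 9*m (H(D, m) = -9*m + D² = D² - 9*m)
s(N, X) = 107 + N² (s(N, X) = N*N + 107 = N² + 107 = 107 + N²)
s(81, H(-1, -3)) - v(217) = (107 + 81²) - 1*217 = (107 + 6561) - 217 = 6668 - 217 = 6451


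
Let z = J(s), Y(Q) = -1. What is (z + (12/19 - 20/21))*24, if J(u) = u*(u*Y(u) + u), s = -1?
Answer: -1024/133 ≈ -7.6992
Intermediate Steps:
J(u) = 0 (J(u) = u*(u*(-1) + u) = u*(-u + u) = u*0 = 0)
z = 0
(z + (12/19 - 20/21))*24 = (0 + (12/19 - 20/21))*24 = (0 - 128/399)*24 = -128/399*24 = -1024/133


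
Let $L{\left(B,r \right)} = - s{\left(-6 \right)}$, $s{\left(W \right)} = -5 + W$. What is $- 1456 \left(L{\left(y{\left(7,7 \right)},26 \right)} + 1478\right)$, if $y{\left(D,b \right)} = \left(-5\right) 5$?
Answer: $-2167984$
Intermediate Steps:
$y{\left(D,b \right)} = -25$
$L{\left(B,r \right)} = 11$ ($L{\left(B,r \right)} = - (-5 - 6) = \left(-1\right) \left(-11\right) = 11$)
$- 1456 \left(L{\left(y{\left(7,7 \right)},26 \right)} + 1478\right) = - 1456 \left(11 + 1478\right) = \left(-1456\right) 1489 = -2167984$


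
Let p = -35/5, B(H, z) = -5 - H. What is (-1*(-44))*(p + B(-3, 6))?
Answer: -396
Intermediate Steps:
p = -7 (p = -35*⅕ = -7)
(-1*(-44))*(p + B(-3, 6)) = (-1*(-44))*(-7 + (-5 - 1*(-3))) = 44*(-7 + (-5 + 3)) = 44*(-7 - 2) = 44*(-9) = -396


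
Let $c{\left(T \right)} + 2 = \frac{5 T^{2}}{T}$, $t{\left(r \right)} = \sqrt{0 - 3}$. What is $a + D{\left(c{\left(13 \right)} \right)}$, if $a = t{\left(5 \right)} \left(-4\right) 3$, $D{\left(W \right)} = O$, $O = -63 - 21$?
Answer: $-84 - 12 i \sqrt{3} \approx -84.0 - 20.785 i$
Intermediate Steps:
$t{\left(r \right)} = i \sqrt{3}$ ($t{\left(r \right)} = \sqrt{-3} = i \sqrt{3}$)
$O = -84$ ($O = -63 - 21 = -84$)
$c{\left(T \right)} = -2 + 5 T$ ($c{\left(T \right)} = -2 + \frac{5 T^{2}}{T} = -2 + 5 T$)
$D{\left(W \right)} = -84$
$a = - 12 i \sqrt{3}$ ($a = i \sqrt{3} \left(-4\right) 3 = - 4 i \sqrt{3} \cdot 3 = - 12 i \sqrt{3} \approx - 20.785 i$)
$a + D{\left(c{\left(13 \right)} \right)} = - 12 i \sqrt{3} - 84 = -84 - 12 i \sqrt{3}$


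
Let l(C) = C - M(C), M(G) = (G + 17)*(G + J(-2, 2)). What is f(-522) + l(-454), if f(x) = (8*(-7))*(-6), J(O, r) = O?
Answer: -199390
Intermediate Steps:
f(x) = 336 (f(x) = -56*(-6) = 336)
M(G) = (-2 + G)*(17 + G) (M(G) = (G + 17)*(G - 2) = (17 + G)*(-2 + G) = (-2 + G)*(17 + G))
l(C) = 34 - C**2 - 14*C (l(C) = C - (-34 + C**2 + 15*C) = C + (34 - C**2 - 15*C) = 34 - C**2 - 14*C)
f(-522) + l(-454) = 336 + (34 - 1*(-454)**2 - 14*(-454)) = 336 + (34 - 1*206116 + 6356) = 336 + (34 - 206116 + 6356) = 336 - 199726 = -199390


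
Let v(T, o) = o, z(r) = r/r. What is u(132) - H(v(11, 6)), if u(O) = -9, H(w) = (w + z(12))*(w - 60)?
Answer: 369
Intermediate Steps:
z(r) = 1
H(w) = (1 + w)*(-60 + w) (H(w) = (w + 1)*(w - 60) = (1 + w)*(-60 + w))
u(132) - H(v(11, 6)) = -9 - (-60 + 6² - 59*6) = -9 - (-60 + 36 - 354) = -9 - 1*(-378) = -9 + 378 = 369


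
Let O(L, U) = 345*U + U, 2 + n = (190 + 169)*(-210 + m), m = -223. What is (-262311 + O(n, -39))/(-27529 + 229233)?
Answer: -275805/201704 ≈ -1.3674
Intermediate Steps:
n = -155449 (n = -2 + (190 + 169)*(-210 - 223) = -2 + 359*(-433) = -2 - 155447 = -155449)
O(L, U) = 346*U
(-262311 + O(n, -39))/(-27529 + 229233) = (-262311 + 346*(-39))/(-27529 + 229233) = (-262311 - 13494)/201704 = -275805*1/201704 = -275805/201704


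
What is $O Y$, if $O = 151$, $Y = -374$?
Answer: $-56474$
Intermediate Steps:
$O Y = 151 \left(-374\right) = -56474$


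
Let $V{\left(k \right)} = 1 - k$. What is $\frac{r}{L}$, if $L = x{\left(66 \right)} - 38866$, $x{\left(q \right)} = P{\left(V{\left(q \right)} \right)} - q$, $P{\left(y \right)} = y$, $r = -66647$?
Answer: $\frac{9521}{5571} \approx 1.709$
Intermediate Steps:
$x{\left(q \right)} = 1 - 2 q$ ($x{\left(q \right)} = \left(1 - q\right) - q = 1 - 2 q$)
$L = -38997$ ($L = \left(1 - 132\right) - 38866 = -131 - 38866 = -38997$)
$\frac{r}{L} = - \frac{66647}{-38997} = \left(-66647\right) \left(- \frac{1}{38997}\right) = \frac{9521}{5571}$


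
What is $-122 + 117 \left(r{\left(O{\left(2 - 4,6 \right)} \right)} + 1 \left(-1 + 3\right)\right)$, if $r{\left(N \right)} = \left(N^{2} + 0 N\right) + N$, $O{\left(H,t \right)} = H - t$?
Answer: $6664$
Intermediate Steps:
$r{\left(N \right)} = N + N^{2}$ ($r{\left(N \right)} = \left(N^{2} + 0\right) + N = N^{2} + N = N + N^{2}$)
$-122 + 117 \left(r{\left(O{\left(2 - 4,6 \right)} \right)} + 1 \left(-1 + 3\right)\right) = -122 + 117 \left(\left(\left(2 - 4\right) - 6\right) \left(1 + \left(\left(2 - 4\right) - 6\right)\right) + 1 \left(-1 + 3\right)\right) = -122 + 117 \left(\left(-2 - 6\right) \left(1 - 8\right) + 1 \cdot 2\right) = -122 + 117 \left(- 8 \left(1 - 8\right) + 2\right) = -122 + 117 \left(\left(-8\right) \left(-7\right) + 2\right) = -122 + 117 \left(56 + 2\right) = -122 + 117 \cdot 58 = -122 + 6786 = 6664$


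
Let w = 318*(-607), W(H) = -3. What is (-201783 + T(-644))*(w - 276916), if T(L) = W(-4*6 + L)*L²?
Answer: 679531902522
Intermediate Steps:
T(L) = -3*L²
w = -193026
(-201783 + T(-644))*(w - 276916) = (-201783 - 3*(-644)²)*(-193026 - 276916) = (-201783 - 3*414736)*(-469942) = (-201783 - 1244208)*(-469942) = -1445991*(-469942) = 679531902522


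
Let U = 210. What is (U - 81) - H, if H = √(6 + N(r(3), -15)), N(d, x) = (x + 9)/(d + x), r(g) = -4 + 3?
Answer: 129 - √102/4 ≈ 126.48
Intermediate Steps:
r(g) = -1
N(d, x) = (9 + x)/(d + x)
H = √102/4 (H = √(6 + (9 - 15)/(-1 - 15)) = √(6 - 6/(-16)) = √(6 - 1/16*(-6)) = √(6 + 3/8) = √(51/8) = √102/4 ≈ 2.5249)
(U - 81) - H = (210 - 81) - √102/4 = 129 - √102/4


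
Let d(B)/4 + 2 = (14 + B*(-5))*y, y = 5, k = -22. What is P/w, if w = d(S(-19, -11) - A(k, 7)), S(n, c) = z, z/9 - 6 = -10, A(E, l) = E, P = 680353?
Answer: 680353/1672 ≈ 406.91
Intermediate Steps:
z = -36 (z = 54 + 9*(-10) = 54 - 90 = -36)
S(n, c) = -36
d(B) = 272 - 100*B (d(B) = -8 + 4*((14 + B*(-5))*5) = -8 + 4*((14 - 5*B)*5) = -8 + 4*(70 - 25*B) = -8 + (280 - 100*B) = 272 - 100*B)
w = 1672 (w = 272 - 100*(-36 - 1*(-22)) = 272 - 100*(-36 + 22) = 272 - 100*(-14) = 272 + 1400 = 1672)
P/w = 680353/1672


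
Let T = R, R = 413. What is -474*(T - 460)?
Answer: 22278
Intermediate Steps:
T = 413
-474*(T - 460) = -474*(413 - 460) = -474*(-47) = 22278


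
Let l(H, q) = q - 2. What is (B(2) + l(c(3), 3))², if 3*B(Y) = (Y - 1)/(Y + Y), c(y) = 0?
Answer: 169/144 ≈ 1.1736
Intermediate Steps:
B(Y) = (-1 + Y)/(6*Y) (B(Y) = ((Y - 1)/(Y + Y))/3 = ((-1 + Y)/((2*Y)))/3 = ((-1 + Y)*(1/(2*Y)))/3 = ((-1 + Y)/(2*Y))/3 = (-1 + Y)/(6*Y))
l(H, q) = -2 + q
(B(2) + l(c(3), 3))² = ((⅙)*(-1 + 2)/2 + (-2 + 3))² = ((⅙)*(½)*1 + 1)² = (1/12 + 1)² = (13/12)² = 169/144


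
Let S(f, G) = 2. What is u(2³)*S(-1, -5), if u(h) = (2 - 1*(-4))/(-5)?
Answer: -12/5 ≈ -2.4000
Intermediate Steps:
u(h) = -6/5 (u(h) = (2 + 4)*(-⅕) = 6*(-⅕) = -6/5)
u(2³)*S(-1, -5) = -6/5*2 = -12/5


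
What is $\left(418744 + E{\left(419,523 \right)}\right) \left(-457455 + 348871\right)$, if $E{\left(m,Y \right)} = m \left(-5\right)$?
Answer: $-45241415016$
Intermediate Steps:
$E{\left(m,Y \right)} = - 5 m$
$\left(418744 + E{\left(419,523 \right)}\right) \left(-457455 + 348871\right) = \left(418744 - 2095\right) \left(-457455 + 348871\right) = \left(418744 - 2095\right) \left(-108584\right) = 416649 \left(-108584\right) = -45241415016$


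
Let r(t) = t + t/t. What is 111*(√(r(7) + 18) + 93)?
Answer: 10323 + 111*√26 ≈ 10889.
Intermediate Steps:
r(t) = 1 + t (r(t) = t + 1 = 1 + t)
111*(√(r(7) + 18) + 93) = 111*(√((1 + 7) + 18) + 93) = 111*(√(8 + 18) + 93) = 111*(√26 + 93) = 111*(93 + √26) = 10323 + 111*√26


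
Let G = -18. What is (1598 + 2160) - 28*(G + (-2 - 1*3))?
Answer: 4402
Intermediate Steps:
(1598 + 2160) - 28*(G + (-2 - 1*3)) = (1598 + 2160) - 28*(-18 + (-2 - 1*3)) = 3758 - 28*(-18 + (-2 - 3)) = 3758 - 28*(-18 - 5) = 3758 - 28*(-23) = 3758 + 644 = 4402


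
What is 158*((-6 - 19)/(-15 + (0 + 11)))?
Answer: 1975/2 ≈ 987.50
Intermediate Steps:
158*((-6 - 19)/(-15 + (0 + 11))) = 158*(-25/(-15 + 11)) = 158*(-25/(-4)) = 158*(-25*(-¼)) = 158*(25/4) = 1975/2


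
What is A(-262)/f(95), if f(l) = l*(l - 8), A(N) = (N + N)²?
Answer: 274576/8265 ≈ 33.222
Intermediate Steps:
A(N) = 4*N² (A(N) = (2*N)² = 4*N²)
f(l) = l*(-8 + l)
A(-262)/f(95) = (4*(-262)²)/((95*(-8 + 95))) = (4*68644)/((95*87)) = 274576/8265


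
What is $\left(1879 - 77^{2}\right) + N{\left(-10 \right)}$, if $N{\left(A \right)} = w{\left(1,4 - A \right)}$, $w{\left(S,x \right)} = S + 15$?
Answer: $-4034$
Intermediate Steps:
$w{\left(S,x \right)} = 15 + S$
$N{\left(A \right)} = 16$ ($N{\left(A \right)} = 15 + 1 = 16$)
$\left(1879 - 77^{2}\right) + N{\left(-10 \right)} = \left(1879 - 77^{2}\right) + 16 = \left(1879 - 5929\right) + 16 = -4050 + 16 = -4034$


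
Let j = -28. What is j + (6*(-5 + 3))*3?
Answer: -64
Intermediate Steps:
j + (6*(-5 + 3))*3 = -28 + (6*(-5 + 3))*3 = -28 + (6*(-2))*3 = -28 - 12*3 = -28 - 36 = -64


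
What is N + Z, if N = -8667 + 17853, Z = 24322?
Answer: 33508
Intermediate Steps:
N = 9186
N + Z = 9186 + 24322 = 33508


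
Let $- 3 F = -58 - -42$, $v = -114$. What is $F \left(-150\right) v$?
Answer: $91200$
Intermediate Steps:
$F = \frac{16}{3}$ ($F = - \frac{-58 - -42}{3} = - \frac{-58 + 42}{3} = \left(- \frac{1}{3}\right) \left(-16\right) = \frac{16}{3} \approx 5.3333$)
$F \left(-150\right) v = \frac{16}{3} \left(-150\right) \left(-114\right) = \left(-800\right) \left(-114\right) = 91200$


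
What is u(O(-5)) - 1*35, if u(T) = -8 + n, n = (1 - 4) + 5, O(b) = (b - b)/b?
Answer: -41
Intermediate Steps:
O(b) = 0 (O(b) = 0/b = 0)
n = 2 (n = -3 + 5 = 2)
u(T) = -6 (u(T) = -8 + 2 = -6)
u(O(-5)) - 1*35 = -6 - 1*35 = -6 - 35 = -41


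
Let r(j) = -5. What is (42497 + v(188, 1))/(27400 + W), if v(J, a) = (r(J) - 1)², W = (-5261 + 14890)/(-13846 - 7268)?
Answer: 898041762/578513971 ≈ 1.5523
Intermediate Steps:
W = -9629/21114 (W = 9629/(-21114) = 9629*(-1/21114) = -9629/21114 ≈ -0.45605)
v(J, a) = 36 (v(J, a) = (-5 - 1)² = (-6)² = 36)
(42497 + v(188, 1))/(27400 + W) = (42497 + 36)/(27400 - 9629/21114) = 42533/(578513971/21114) = 42533*(21114/578513971) = 898041762/578513971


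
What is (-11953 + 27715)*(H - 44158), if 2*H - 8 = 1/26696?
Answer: -261679210737/376 ≈ -6.9596e+8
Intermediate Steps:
H = 213569/53392 (H = 4 + (½)/26696 = 4 + (½)*(1/26696) = 4 + 1/53392 = 213569/53392 ≈ 4.0000)
(-11953 + 27715)*(H - 44158) = (-11953 + 27715)*(213569/53392 - 44158) = 15762*(-2357470367/53392) = -261679210737/376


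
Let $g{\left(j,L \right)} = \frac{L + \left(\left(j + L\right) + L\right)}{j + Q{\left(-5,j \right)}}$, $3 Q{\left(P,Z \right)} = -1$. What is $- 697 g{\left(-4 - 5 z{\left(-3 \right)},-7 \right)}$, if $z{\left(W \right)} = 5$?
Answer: $- \frac{52275}{44} \approx -1188.1$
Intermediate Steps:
$Q{\left(P,Z \right)} = - \frac{1}{3}$ ($Q{\left(P,Z \right)} = \frac{1}{3} \left(-1\right) = - \frac{1}{3}$)
$g{\left(j,L \right)} = \frac{j + 3 L}{- \frac{1}{3} + j}$ ($g{\left(j,L \right)} = \frac{L + \left(\left(j + L\right) + L\right)}{j - \frac{1}{3}} = \frac{L + \left(\left(L + j\right) + L\right)}{- \frac{1}{3} + j} = \frac{L + \left(j + 2 L\right)}{- \frac{1}{3} + j} = \frac{j + 3 L}{- \frac{1}{3} + j}$)
$- 697 g{\left(-4 - 5 z{\left(-3 \right)},-7 \right)} = - 697 \frac{3 \left(\left(-4 - 25\right) + 3 \left(-7\right)\right)}{-1 + 3 \left(-4 - 25\right)} = - 697 \frac{3 \left(\left(-4 - 25\right) - 21\right)}{-1 + 3 \left(-4 - 25\right)} = - 697 \frac{3 \left(-29 - 21\right)}{-1 + 3 \left(-29\right)} = - 697 \cdot 3 \frac{1}{-1 - 87} \left(-50\right) = - 697 \cdot 3 \frac{1}{-88} \left(-50\right) = - 697 \cdot 3 \left(- \frac{1}{88}\right) \left(-50\right) = \left(-697\right) \frac{75}{44} = - \frac{52275}{44}$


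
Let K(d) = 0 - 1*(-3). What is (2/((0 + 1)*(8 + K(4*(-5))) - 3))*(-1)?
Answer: -¼ ≈ -0.25000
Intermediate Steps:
K(d) = 3 (K(d) = 0 + 3 = 3)
(2/((0 + 1)*(8 + K(4*(-5))) - 3))*(-1) = (2/((0 + 1)*(8 + 3) - 3))*(-1) = (2/(1*11 - 3))*(-1) = (2/(11 - 3))*(-1) = (2/8)*(-1) = ((⅛)*2)*(-1) = (¼)*(-1) = -¼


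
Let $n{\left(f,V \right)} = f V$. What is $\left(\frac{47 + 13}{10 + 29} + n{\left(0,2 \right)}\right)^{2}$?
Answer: $\frac{400}{169} \approx 2.3669$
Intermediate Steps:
$n{\left(f,V \right)} = V f$
$\left(\frac{47 + 13}{10 + 29} + n{\left(0,2 \right)}\right)^{2} = \left(\frac{47 + 13}{10 + 29} + 2 \cdot 0\right)^{2} = \left(\frac{60}{39} + 0\right)^{2} = \left(60 \cdot \frac{1}{39} + 0\right)^{2} = \left(\frac{20}{13} + 0\right)^{2} = \left(\frac{20}{13}\right)^{2} = \frac{400}{169}$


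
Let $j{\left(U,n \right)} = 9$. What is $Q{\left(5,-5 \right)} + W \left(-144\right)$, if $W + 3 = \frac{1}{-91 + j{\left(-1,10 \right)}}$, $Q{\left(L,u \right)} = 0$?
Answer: $\frac{17784}{41} \approx 433.76$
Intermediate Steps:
$W = - \frac{247}{82}$ ($W = -3 + \frac{1}{-91 + 9} = -3 + \frac{1}{-82} = -3 - \frac{1}{82} = - \frac{247}{82} \approx -3.0122$)
$Q{\left(5,-5 \right)} + W \left(-144\right) = 0 - - \frac{17784}{41} = 0 + \frac{17784}{41} = \frac{17784}{41}$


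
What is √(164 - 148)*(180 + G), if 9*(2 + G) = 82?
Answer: 6736/9 ≈ 748.44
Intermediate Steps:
G = 64/9 (G = -2 + (⅑)*82 = -2 + 82/9 = 64/9 ≈ 7.1111)
√(164 - 148)*(180 + G) = √(164 - 148)*(180 + 64/9) = √16*(1684/9) = 4*(1684/9) = 6736/9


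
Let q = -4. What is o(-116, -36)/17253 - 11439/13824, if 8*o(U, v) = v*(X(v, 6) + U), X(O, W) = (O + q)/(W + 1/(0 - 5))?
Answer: -2515613/3162624 ≈ -0.79542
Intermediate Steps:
X(O, W) = (-4 + O)/(-1/5 + W) (X(O, W) = (O - 4)/(W + 1/(0 - 5)) = (-4 + O)/(W + 1/(-5)) = (-4 + O)/(W - 1/5) = (-4 + O)/(-1/5 + W))
o(U, v) = v*(-20/29 + U + 5*v/29)/8 (o(U, v) = (v*(5*(-4 + v)/(-1 + 5*6) + U))/8 = (v*(5*(-4 + v)/(-1 + 30) + U))/8 = (v*(5*(-4 + v)/29 + U))/8 = (v*(5*(1/29)*(-4 + v) + U))/8 = (v*((-20/29 + 5*v/29) + U))/8 = (v*(-20/29 + U + 5*v/29))/8 = v*(-20/29 + U + 5*v/29)/8)
o(-116, -36)/17253 - 11439/13824 = ((1/232)*(-36)*(-20 + 5*(-36) + 29*(-116)))/17253 - 11439/13824 = ((1/232)*(-36)*(-20 - 180 - 3364))*(1/17253) - 11439*1/13824 = ((1/232)*(-36)*(-3564))*(1/17253) - 1271/1536 = (16038/29)*(1/17253) - 1271/1536 = 66/2059 - 1271/1536 = -2515613/3162624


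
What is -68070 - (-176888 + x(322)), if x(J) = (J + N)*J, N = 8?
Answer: 2558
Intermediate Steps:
x(J) = J*(8 + J) (x(J) = (J + 8)*J = (8 + J)*J = J*(8 + J))
-68070 - (-176888 + x(322)) = -68070 - (-176888 + 322*(8 + 322)) = -68070 - (-176888 + 322*330) = -68070 - (-176888 + 106260) = -68070 - 1*(-70628) = -68070 + 70628 = 2558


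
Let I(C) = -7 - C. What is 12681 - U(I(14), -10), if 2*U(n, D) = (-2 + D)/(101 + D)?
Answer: 1153977/91 ≈ 12681.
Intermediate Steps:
U(n, D) = (-2 + D)/(2*(101 + D)) (U(n, D) = ((-2 + D)/(101 + D))/2 = (-2 + D)/(2*(101 + D)))
12681 - U(I(14), -10) = 12681 - (-2 - 10)/(2*(101 - 10)) = 12681 - (-12)/(2*91) = 12681 - 1*(-6/91) = 12681 + 6/91 = 1153977/91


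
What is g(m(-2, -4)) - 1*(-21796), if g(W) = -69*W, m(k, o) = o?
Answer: 22072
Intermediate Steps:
g(m(-2, -4)) - 1*(-21796) = -69*(-4) - 1*(-21796) = 276 + 21796 = 22072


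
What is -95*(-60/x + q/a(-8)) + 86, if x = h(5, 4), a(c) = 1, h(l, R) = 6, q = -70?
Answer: 7686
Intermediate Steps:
x = 6
-95*(-60/x + q/a(-8)) + 86 = -95*(-60/6 - 70/1) + 86 = -95*(-60*⅙ - 70*1) + 86 = -95*(-10 - 70) + 86 = -95*(-80) + 86 = 7600 + 86 = 7686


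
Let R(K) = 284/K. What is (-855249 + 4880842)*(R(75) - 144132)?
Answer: -43515114502288/75 ≈ -5.8020e+11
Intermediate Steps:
(-855249 + 4880842)*(R(75) - 144132) = (-855249 + 4880842)*(284/75 - 144132) = 4025593*(284*(1/75) - 144132) = 4025593*(284/75 - 144132) = 4025593*(-10809616/75) = -43515114502288/75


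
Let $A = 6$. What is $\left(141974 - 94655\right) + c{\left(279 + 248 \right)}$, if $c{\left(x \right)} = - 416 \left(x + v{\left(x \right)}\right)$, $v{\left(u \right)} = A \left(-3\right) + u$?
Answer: $-383657$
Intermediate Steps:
$v{\left(u \right)} = -18 + u$ ($v{\left(u \right)} = 6 \left(-3\right) + u = -18 + u$)
$c{\left(x \right)} = 7488 - 832 x$ ($c{\left(x \right)} = - 416 \left(x + \left(-18 + x\right)\right) = - 416 \left(-18 + 2 x\right) = 7488 - 832 x$)
$\left(141974 - 94655\right) + c{\left(279 + 248 \right)} = \left(141974 - 94655\right) + \left(7488 - 832 \left(279 + 248\right)\right) = \left(141974 - 94655\right) + \left(7488 - 438464\right) = 47319 + \left(7488 - 438464\right) = 47319 - 430976 = -383657$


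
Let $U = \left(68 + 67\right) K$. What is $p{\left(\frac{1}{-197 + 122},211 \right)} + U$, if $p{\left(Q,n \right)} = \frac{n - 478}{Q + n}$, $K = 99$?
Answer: $\frac{211467735}{15824} \approx 13364.0$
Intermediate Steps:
$p{\left(Q,n \right)} = \frac{-478 + n}{Q + n}$
$U = 13365$ ($U = \left(68 + 67\right) 99 = 135 \cdot 99 = 13365$)
$p{\left(\frac{1}{-197 + 122},211 \right)} + U = \frac{-478 + 211}{\frac{1}{-197 + 122} + 211} + 13365 = \frac{1}{\frac{1}{-75} + 211} \left(-267\right) + 13365 = \frac{1}{- \frac{1}{75} + 211} \left(-267\right) + 13365 = \frac{1}{\frac{15824}{75}} \left(-267\right) + 13365 = \frac{75}{15824} \left(-267\right) + 13365 = - \frac{20025}{15824} + 13365 = \frac{211467735}{15824}$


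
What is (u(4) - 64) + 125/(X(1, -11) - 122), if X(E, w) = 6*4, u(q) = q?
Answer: -6005/98 ≈ -61.276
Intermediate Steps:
X(E, w) = 24
(u(4) - 64) + 125/(X(1, -11) - 122) = (4 - 64) + 125/(24 - 122) = -60 + 125/(-98) = -60 - 1/98*125 = -60 - 125/98 = -6005/98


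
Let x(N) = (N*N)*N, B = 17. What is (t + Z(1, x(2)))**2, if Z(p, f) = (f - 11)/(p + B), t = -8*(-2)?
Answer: 9025/36 ≈ 250.69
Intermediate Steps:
x(N) = N**3 (x(N) = N**2*N = N**3)
t = 16
Z(p, f) = (-11 + f)/(17 + p) (Z(p, f) = (f - 11)/(p + 17) = (-11 + f)/(17 + p))
(t + Z(1, x(2)))**2 = (16 + (-11 + 2**3)/(17 + 1))**2 = (16 + (-11 + 8)/18)**2 = (16 + (1/18)*(-3))**2 = (16 - 1/6)**2 = (95/6)**2 = 9025/36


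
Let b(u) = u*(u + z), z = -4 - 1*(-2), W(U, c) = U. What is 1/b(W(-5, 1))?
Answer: 1/35 ≈ 0.028571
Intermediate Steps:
z = -2 (z = -4 + 2 = -2)
b(u) = u*(-2 + u) (b(u) = u*(u - 2) = u*(-2 + u))
1/b(W(-5, 1)) = 1/(-5*(-2 - 5)) = 1/(-5*(-7)) = 1/35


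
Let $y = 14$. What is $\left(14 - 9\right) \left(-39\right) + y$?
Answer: $-181$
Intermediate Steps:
$\left(14 - 9\right) \left(-39\right) + y = \left(14 - 9\right) \left(-39\right) + 14 = 5 \left(-39\right) + 14 = -195 + 14 = -181$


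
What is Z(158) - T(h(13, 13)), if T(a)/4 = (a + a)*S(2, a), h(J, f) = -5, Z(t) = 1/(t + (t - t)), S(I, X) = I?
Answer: 12641/158 ≈ 80.006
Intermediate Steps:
Z(t) = 1/t (Z(t) = 1/(t + 0) = 1/t)
T(a) = 16*a (T(a) = 4*((a + a)*2) = 4*((2*a)*2) = 4*(4*a) = 16*a)
Z(158) - T(h(13, 13)) = 1/158 - 16*(-5) = 1/158 - 1*(-80) = 1/158 + 80 = 12641/158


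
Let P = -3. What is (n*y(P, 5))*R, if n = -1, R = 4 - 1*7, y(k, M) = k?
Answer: -9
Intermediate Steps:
R = -3 (R = 4 - 7 = -3)
(n*y(P, 5))*R = -1*(-3)*(-3) = 3*(-3) = -9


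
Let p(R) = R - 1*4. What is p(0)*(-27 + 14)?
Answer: 52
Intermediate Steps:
p(R) = -4 + R (p(R) = R - 4 = -4 + R)
p(0)*(-27 + 14) = (-4 + 0)*(-27 + 14) = -4*(-13) = 52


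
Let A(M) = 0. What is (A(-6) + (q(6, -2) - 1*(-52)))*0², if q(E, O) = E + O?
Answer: 0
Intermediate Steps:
(A(-6) + (q(6, -2) - 1*(-52)))*0² = (0 + ((6 - 2) - 1*(-52)))*0² = (0 + (4 + 52))*0 = (0 + 56)*0 = 56*0 = 0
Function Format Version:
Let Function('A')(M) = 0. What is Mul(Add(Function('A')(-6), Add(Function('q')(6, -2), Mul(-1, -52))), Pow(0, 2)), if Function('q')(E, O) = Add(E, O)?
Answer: 0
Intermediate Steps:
Mul(Add(Function('A')(-6), Add(Function('q')(6, -2), Mul(-1, -52))), Pow(0, 2)) = Mul(Add(0, Add(Add(6, -2), Mul(-1, -52))), Pow(0, 2)) = Mul(Add(0, Add(4, 52)), 0) = Mul(Add(0, 56), 0) = Mul(56, 0) = 0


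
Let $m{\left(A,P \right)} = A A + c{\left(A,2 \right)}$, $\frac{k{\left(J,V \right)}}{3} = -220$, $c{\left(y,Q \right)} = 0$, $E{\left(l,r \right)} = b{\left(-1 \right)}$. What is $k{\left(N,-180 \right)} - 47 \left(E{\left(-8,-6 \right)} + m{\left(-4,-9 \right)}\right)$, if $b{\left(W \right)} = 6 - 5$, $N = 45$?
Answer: $-1459$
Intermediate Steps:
$b{\left(W \right)} = 1$
$E{\left(l,r \right)} = 1$
$k{\left(J,V \right)} = -660$ ($k{\left(J,V \right)} = 3 \left(-220\right) = -660$)
$m{\left(A,P \right)} = A^{2}$ ($m{\left(A,P \right)} = A A + 0 = A^{2} + 0 = A^{2}$)
$k{\left(N,-180 \right)} - 47 \left(E{\left(-8,-6 \right)} + m{\left(-4,-9 \right)}\right) = -660 - 47 \left(1 + \left(-4\right)^{2}\right) = -660 - 47 \left(1 + 16\right) = -660 - 799 = -1459$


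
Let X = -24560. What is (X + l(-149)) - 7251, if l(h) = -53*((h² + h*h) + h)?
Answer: -2377220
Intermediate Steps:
l(h) = -106*h² - 53*h (l(h) = -53*((h² + h²) + h) = -53*(2*h² + h) = -53*(h + 2*h²) = -106*h² - 53*h)
(X + l(-149)) - 7251 = (-24560 - 53*(-149)*(1 + 2*(-149))) - 7251 = (-24560 - 53*(-149)*(1 - 298)) - 7251 = (-24560 - 53*(-149)*(-297)) - 7251 = (-24560 - 2345409) - 7251 = -2369969 - 7251 = -2377220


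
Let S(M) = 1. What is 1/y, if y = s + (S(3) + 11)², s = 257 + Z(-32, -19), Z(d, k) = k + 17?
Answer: 1/399 ≈ 0.0025063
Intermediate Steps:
Z(d, k) = 17 + k
s = 255 (s = 257 + (17 - 19) = 257 - 2 = 255)
y = 399 (y = 255 + (1 + 11)² = 255 + 12² = 255 + 144 = 399)
1/y = 1/399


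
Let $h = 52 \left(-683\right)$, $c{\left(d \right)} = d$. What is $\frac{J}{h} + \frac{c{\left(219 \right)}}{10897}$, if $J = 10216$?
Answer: $- \frac{25886437}{96754463} \approx -0.26755$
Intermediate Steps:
$h = -35516$
$\frac{J}{h} + \frac{c{\left(219 \right)}}{10897} = \frac{10216}{-35516} + \frac{219}{10897} = 10216 \left(- \frac{1}{35516}\right) + 219 \cdot \frac{1}{10897} = - \frac{2554}{8879} + \frac{219}{10897} = - \frac{25886437}{96754463}$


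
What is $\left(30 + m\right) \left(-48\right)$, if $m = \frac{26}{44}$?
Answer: $- \frac{16152}{11} \approx -1468.4$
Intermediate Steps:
$m = \frac{13}{22}$ ($m = 26 \cdot \frac{1}{44} = \frac{13}{22} \approx 0.59091$)
$\left(30 + m\right) \left(-48\right) = \left(30 + \frac{13}{22}\right) \left(-48\right) = \frac{673}{22} \left(-48\right) = - \frac{16152}{11}$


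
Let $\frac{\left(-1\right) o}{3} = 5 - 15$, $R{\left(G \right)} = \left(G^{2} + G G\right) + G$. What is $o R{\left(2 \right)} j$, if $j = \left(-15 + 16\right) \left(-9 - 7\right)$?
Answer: $-4800$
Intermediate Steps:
$j = -16$ ($j = 1 \left(-16\right) = -16$)
$R{\left(G \right)} = G + 2 G^{2}$ ($R{\left(G \right)} = \left(G^{2} + G^{2}\right) + G = 2 G^{2} + G = G + 2 G^{2}$)
$o = 30$ ($o = - 3 \left(5 - 15\right) = \left(-3\right) \left(-10\right) = 30$)
$o R{\left(2 \right)} j = 30 \cdot 2 \left(1 + 2 \cdot 2\right) \left(-16\right) = 30 \cdot 2 \left(1 + 4\right) \left(-16\right) = 30 \cdot 2 \cdot 5 \left(-16\right) = 30 \cdot 10 \left(-16\right) = 300 \left(-16\right) = -4800$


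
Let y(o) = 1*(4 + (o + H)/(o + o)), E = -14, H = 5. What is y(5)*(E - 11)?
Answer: -125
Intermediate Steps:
y(o) = 4 + (5 + o)/(2*o) (y(o) = 1*(4 + (o + 5)/(o + o)) = 1*(4 + (5 + o)/((2*o))) = 1*(4 + (5 + o)*(1/(2*o))) = 1*(4 + (5 + o)/(2*o)) = 4 + (5 + o)/(2*o))
y(5)*(E - 11) = ((½)*(5 + 9*5)/5)*(-14 - 11) = ((½)*(⅕)*(5 + 45))*(-25) = ((½)*(⅕)*50)*(-25) = 5*(-25) = -125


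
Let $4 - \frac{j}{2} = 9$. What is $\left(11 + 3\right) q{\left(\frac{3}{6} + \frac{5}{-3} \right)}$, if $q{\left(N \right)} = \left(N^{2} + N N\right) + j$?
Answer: $- \frac{917}{9} \approx -101.89$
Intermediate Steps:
$j = -10$ ($j = 8 - 18 = -10$)
$q{\left(N \right)} = -10 + 2 N^{2}$ ($q{\left(N \right)} = \left(N^{2} + N N\right) - 10 = \left(N^{2} + N^{2}\right) - 10 = 2 N^{2} - 10 = -10 + 2 N^{2}$)
$\left(11 + 3\right) q{\left(\frac{3}{6} + \frac{5}{-3} \right)} = \left(11 + 3\right) \left(-10 + 2 \left(\frac{3}{6} + \frac{5}{-3}\right)^{2}\right) = 14 \left(-10 + 2 \left(3 \cdot \frac{1}{6} + 5 \left(- \frac{1}{3}\right)\right)^{2}\right) = 14 \left(-10 + 2 \left(\frac{1}{2} - \frac{5}{3}\right)^{2}\right) = 14 \left(-10 + 2 \left(- \frac{7}{6}\right)^{2}\right) = 14 \left(-10 + 2 \cdot \frac{49}{36}\right) = 14 \left(-10 + \frac{49}{18}\right) = 14 \left(- \frac{131}{18}\right) = - \frac{917}{9}$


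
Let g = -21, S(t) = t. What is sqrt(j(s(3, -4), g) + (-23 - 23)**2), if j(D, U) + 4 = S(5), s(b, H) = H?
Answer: sqrt(2117) ≈ 46.011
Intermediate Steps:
j(D, U) = 1 (j(D, U) = -4 + 5 = 1)
sqrt(j(s(3, -4), g) + (-23 - 23)**2) = sqrt(1 + (-23 - 23)**2) = sqrt(1 + (-46)**2) = sqrt(1 + 2116) = sqrt(2117)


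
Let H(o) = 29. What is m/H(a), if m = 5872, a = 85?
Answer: 5872/29 ≈ 202.48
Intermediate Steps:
m/H(a) = 5872/29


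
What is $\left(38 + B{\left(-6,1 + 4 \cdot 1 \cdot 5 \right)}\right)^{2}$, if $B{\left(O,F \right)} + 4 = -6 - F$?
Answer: $49$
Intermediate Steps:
$B{\left(O,F \right)} = -10 - F$ ($B{\left(O,F \right)} = -4 - \left(6 + F\right) = -10 - F$)
$\left(38 + B{\left(-6,1 + 4 \cdot 1 \cdot 5 \right)}\right)^{2} = \left(38 - \left(11 + 4 \cdot 1 \cdot 5\right)\right)^{2} = \left(38 - \left(11 + 20\right)\right)^{2} = \left(38 - 31\right)^{2} = 7^{2} = 49$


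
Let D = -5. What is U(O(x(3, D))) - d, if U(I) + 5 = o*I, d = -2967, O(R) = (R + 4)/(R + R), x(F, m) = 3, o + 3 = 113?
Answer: 9271/3 ≈ 3090.3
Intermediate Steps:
o = 110 (o = -3 + 113 = 110)
O(R) = (4 + R)/(2*R) (O(R) = (4 + R)/((2*R)) = (4 + R)*(1/(2*R)) = (4 + R)/(2*R))
U(I) = -5 + 110*I
U(O(x(3, D))) - d = (-5 + 110*((½)*(4 + 3)/3)) - 1*(-2967) = (-5 + 110*((½)*(⅓)*7)) + 2967 = (-5 + 110*(7/6)) + 2967 = (-5 + 385/3) + 2967 = 370/3 + 2967 = 9271/3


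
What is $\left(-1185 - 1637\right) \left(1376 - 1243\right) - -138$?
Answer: $-375188$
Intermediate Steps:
$\left(-1185 - 1637\right) \left(1376 - 1243\right) - -138 = \left(-2822\right) 133 + 138 = -375326 + 138 = -375188$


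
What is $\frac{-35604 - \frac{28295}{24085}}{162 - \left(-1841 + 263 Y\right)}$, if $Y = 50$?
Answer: $\frac{171510127}{53695099} \approx 3.1941$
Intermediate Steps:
$\frac{-35604 - \frac{28295}{24085}}{162 - \left(-1841 + 263 Y\right)} = \frac{-35604 - \frac{28295}{24085}}{162 - 11309} = \frac{-35604 - \frac{5659}{4817}}{162 + \left(-13150 + 1841\right)} = \frac{-35604 - \frac{5659}{4817}}{162 - 11309} = - \frac{171510127}{4817 \left(-11147\right)} = \left(- \frac{171510127}{4817}\right) \left(- \frac{1}{11147}\right) = \frac{171510127}{53695099}$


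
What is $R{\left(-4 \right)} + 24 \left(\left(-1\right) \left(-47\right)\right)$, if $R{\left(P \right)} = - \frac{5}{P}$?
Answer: $\frac{4517}{4} \approx 1129.3$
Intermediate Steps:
$R{\left(-4 \right)} + 24 \left(\left(-1\right) \left(-47\right)\right) = - \frac{5}{-4} + 24 \left(\left(-1\right) \left(-47\right)\right) = \left(-5\right) \left(- \frac{1}{4}\right) + 24 \cdot 47 = \frac{5}{4} + 1128 = \frac{4517}{4}$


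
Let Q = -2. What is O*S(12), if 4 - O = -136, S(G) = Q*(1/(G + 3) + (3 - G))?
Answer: 7504/3 ≈ 2501.3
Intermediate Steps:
S(G) = -6 - 2/(3 + G) + 2*G (S(G) = -2*(1/(G + 3) + (3 - G)) = -2*(1/(3 + G) + (3 - G)) = -2*(3 + 1/(3 + G) - G) = -6 - 2/(3 + G) + 2*G)
O = 140 (O = 4 - 1*(-136) = 4 + 136 = 140)
O*S(12) = 140*(2*(-10 + 12²)/(3 + 12)) = 140*(2*(-10 + 144)/15) = 140*(2*(1/15)*134) = 140*(268/15) = 7504/3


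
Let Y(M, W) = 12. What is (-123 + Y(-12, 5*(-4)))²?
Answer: 12321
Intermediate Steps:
(-123 + Y(-12, 5*(-4)))² = (-123 + 12)² = (-111)² = 12321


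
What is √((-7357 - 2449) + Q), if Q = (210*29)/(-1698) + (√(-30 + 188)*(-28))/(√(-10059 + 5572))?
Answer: √(-322804540211499 + 205348196*I*√708946)/181403 ≈ 0.026525 + 99.043*I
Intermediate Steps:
Q = -1015/283 + 4*I*√708946/641 (Q = 6090*(-1/1698) + (√158*(-28))/(√(-4487)) = -1015/283 + (-28*√158)/((I*√4487)) = -1015/283 + (-28*√158)*(-I*√4487/4487) = -1015/283 + 4*I*√708946/641 ≈ -3.5866 + 5.2542*I)
√((-7357 - 2449) + Q) = √((-7357 - 2449) + (-1015/283 + 4*I*√708946/641)) = √(-9806 + (-1015/283 + 4*I*√708946/641)) = √(-2776113/283 + 4*I*√708946/641)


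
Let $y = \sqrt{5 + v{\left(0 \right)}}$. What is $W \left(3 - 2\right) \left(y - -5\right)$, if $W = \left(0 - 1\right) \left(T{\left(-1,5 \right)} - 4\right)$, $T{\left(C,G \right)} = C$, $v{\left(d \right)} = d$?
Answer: $25 + 5 \sqrt{5} \approx 36.18$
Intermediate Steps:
$y = \sqrt{5}$ ($y = \sqrt{5 + 0} = \sqrt{5} \approx 2.2361$)
$W = 5$ ($W = \left(0 - 1\right) \left(-1 - 4\right) = \left(-1\right) \left(-5\right) = 5$)
$W \left(3 - 2\right) \left(y - -5\right) = 5 \left(3 - 2\right) \left(\sqrt{5} - -5\right) = 5 \cdot 1 \left(\sqrt{5} + 5\right) = 5 \left(5 + \sqrt{5}\right) = 25 + 5 \sqrt{5}$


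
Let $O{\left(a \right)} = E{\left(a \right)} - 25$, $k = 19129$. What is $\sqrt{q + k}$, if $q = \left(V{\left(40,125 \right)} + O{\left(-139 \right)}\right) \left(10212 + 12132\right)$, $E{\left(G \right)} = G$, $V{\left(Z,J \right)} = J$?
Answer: $i \sqrt{852287} \approx 923.19 i$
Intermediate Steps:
$O{\left(a \right)} = -25 + a$ ($O{\left(a \right)} = a - 25 = -25 + a$)
$q = -871416$ ($q = \left(125 - 164\right) \left(10212 + 12132\right) = \left(125 - 164\right) 22344 = \left(-39\right) 22344 = -871416$)
$\sqrt{q + k} = \sqrt{-871416 + 19129} = \sqrt{-852287} = i \sqrt{852287}$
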